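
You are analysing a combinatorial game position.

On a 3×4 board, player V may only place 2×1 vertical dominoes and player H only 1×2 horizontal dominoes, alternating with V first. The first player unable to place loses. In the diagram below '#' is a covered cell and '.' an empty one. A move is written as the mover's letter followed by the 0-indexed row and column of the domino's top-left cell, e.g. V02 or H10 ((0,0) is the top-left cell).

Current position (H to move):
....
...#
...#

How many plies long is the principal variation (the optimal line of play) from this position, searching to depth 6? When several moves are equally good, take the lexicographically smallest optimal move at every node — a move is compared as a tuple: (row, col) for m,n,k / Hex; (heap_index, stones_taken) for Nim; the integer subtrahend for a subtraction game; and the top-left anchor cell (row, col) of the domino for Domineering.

p1 H@[..../...#/...#]: H00[##../...#/...#]-1 H01[.##./...#/...#]-1 H02[..##/...#/...#]-1 H10[..../##.#/...#]+1* H11[..../.###/...#]+1 H20[..../...#/##.#]-1 H21[..../...#/.###]-1
p2 V@[..../##.#/...#]: V02[..#./####/...#]-1* V12[..../####/..##]-1
p3 H@[..#./####/...#]: H00[###./####/...#]+1* H20[..#./####/##.#]+1 H21[..#./####/.###]+1
p4 V@[###./####/...#] terminal -1; root [..../...#/...#] d6

PV length from [..../...#/...#]: 3 plies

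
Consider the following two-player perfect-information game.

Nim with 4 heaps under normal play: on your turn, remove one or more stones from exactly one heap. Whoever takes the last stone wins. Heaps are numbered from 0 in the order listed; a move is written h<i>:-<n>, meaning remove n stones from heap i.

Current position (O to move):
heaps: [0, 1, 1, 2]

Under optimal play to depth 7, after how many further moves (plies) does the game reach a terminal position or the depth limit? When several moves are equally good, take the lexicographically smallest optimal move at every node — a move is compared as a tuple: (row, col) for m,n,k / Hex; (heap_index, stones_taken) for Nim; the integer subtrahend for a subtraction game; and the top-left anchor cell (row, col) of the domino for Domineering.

PV length from [(0,1,1,2)]: 3 plies

ply 1, O at (0,1,1,2) | h1:-1=-1→(0,0,1,2); h2:-1=-1→(0,1,0,2); h3:-1=-1→(0,1,1,1); h3:-2=+1→(0,1,1,0)*
ply 2, X at (0,1,1,0) | h1:-1=-1→(0,0,1,0)*; h2:-1=-1→(0,1,0,0)
ply 3, O at (0,0,1,0) | h2:-1=+1→(0,0,0,0)*
ply 4: (0,0,0,0) is terminal -1 (X); from (0,1,1,2) depth 7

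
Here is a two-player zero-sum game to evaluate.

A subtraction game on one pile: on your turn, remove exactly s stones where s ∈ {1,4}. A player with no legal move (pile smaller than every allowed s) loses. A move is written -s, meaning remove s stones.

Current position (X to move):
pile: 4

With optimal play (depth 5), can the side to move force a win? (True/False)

X winning at [4]: True

[4] X move#1: -1:-1/3, -4:+1/0*
[0] end (terminal -1, O#2); searched 4 to 5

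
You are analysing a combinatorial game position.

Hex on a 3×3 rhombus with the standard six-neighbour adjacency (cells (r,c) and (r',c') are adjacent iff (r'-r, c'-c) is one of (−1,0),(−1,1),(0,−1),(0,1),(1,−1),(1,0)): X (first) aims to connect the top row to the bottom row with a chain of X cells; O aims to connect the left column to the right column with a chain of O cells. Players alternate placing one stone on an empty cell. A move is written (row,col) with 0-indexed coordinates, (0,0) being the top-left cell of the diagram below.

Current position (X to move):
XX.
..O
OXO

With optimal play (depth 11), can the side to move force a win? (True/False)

p1 X@[XX./..O/OXO]: (0,2)[XXX/..O/OXO]-1 (1,0)[XX./X.O/OXO]-1 (1,1)[XX./.XO/OXO]+1*
p2 O@[XX./.XO/OXO] terminal -1; root [XX./..O/OXO] d11

X winning at [XX./..O/OXO]: True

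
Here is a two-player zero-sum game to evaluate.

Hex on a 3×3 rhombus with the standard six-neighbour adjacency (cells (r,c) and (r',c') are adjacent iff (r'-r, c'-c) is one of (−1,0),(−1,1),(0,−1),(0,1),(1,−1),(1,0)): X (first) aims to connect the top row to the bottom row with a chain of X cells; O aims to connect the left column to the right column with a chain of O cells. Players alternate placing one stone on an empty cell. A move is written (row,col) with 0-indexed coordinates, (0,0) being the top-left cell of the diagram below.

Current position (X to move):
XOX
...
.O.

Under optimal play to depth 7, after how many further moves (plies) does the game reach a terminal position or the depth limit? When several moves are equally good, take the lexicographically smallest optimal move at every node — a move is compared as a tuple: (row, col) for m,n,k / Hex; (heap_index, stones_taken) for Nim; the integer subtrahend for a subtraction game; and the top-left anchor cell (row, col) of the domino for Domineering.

PV length from [XOX/.../.O.]: 5 plies

[XOX/.../.O.] X move#1: (1,0):-1/XOX/X../.O., (1,1):-1/XOX/.X./.O., (1,2):+1/XOX/..X/.O.*, (2,0):+1/XOX/.../XO., (2,2):+1/XOX/.../.OX
[XOX/..X/.O.] O move#2: (1,0):-1/XOX/O.X/.O.*, (1,1):-1/XOX/.OX/.O., (2,0):-1/XOX/..X/OO., (2,2):-1/XOX/..X/.OO
[XOX/O.X/.O.] X move#3: (1,1):+1/XOX/OXX/.O.*, (2,0):+1/XOX/O.X/XO., (2,2):+1/XOX/O.X/.OX
[XOX/OXX/.O.] O move#4: (2,0):-1/XOX/OXX/OO.*, (2,2):-1/XOX/OXX/.OO
[XOX/OXX/OO.] X move#5: (2,2):+1/XOX/OXX/OOX*
[XOX/OXX/OOX] end (terminal -1, O#6); searched XOX/.../.O. to 7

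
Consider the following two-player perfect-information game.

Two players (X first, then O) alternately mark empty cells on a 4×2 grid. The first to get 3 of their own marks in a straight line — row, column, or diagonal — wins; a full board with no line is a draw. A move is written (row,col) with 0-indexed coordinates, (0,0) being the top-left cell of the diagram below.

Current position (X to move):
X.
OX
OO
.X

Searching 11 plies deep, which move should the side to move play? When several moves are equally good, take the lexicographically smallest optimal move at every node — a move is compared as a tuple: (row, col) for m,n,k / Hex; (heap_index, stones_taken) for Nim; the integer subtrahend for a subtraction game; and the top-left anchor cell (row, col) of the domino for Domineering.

p1 X@[X./OX/OO/.X]: (0,1)[XX/OX/OO/.X]-1 (3,0)[X./OX/OO/XX]+0*
p2 O@[X./OX/OO/XX]: (0,1)[XO/OX/OO/XX]+0*
p3 X@[XO/OX/OO/XX] terminal +0; root [X./OX/OO/.X] d11

X's best at [X./OX/OO/.X]: (3,0)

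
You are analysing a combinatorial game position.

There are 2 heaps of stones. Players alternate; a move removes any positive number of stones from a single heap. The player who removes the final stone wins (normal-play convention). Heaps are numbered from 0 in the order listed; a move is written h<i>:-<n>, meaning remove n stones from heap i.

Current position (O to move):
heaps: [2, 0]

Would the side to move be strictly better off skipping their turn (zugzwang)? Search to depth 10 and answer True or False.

[(2,0)] O move#1: h0:-1:-1/(1,0), h0:-2:+1/(0,0)*
[(0,0)] end (terminal -1, X#2); searched (2,0) to 10
pass branch (X moves first from the same position):
  | [(2,0)] X move#1: h0:-1:-1/(1,0), h0:-2:+1/(0,0)*
  | [(0,0)] end (terminal -1, O#2); searched (2,0) to 10
O moving scores +1; O passing scores -1

zugzwang((2,0), O) = False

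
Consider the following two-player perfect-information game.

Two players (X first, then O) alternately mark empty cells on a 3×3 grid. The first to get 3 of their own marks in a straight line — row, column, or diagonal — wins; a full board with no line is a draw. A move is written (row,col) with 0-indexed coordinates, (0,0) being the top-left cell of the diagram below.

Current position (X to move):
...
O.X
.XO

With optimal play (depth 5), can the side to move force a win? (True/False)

X winning at [.../O.X/.XO]: False

[.../O.X/.XO] X move#1: (0,0):+0/X../O.X/.XO*, (0,1):+0/.X./O.X/.XO, (0,2):-1/..X/O.X/.XO, (1,1):+0/.../OXX/.XO, (2,0):+0/.../O.X/XXO
[X../O.X/.XO] O move#2: (0,1):+0/XO./O.X/.XO*, (0,2):+0/X.O/O.X/.XO, (1,1):+0/X../OOX/.XO, (2,0):-1/X../O.X/OXO
[XO./O.X/.XO] X move#3: (0,2):+0/XOX/O.X/.XO*, (1,1):+0/XO./OXX/.XO, (2,0):+0/XO./O.X/XXO
[XOX/O.X/.XO] O move#4: (1,1):+0/XOX/OOX/.XO*, (2,0):+0/XOX/O.X/OXO
[XOX/OOX/.XO] X move#5: (2,0):+0/XOX/OOX/XXO*
[XOX/OOX/XXO] end (terminal +0, O#6); searched .../O.X/.XO to 5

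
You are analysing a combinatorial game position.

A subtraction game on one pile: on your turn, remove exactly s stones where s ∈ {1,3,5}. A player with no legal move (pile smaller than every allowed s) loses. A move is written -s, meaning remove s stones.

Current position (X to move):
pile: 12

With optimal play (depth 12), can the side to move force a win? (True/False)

X winning at [12]: False

ply 1, X at 12 | -1=-1→11*; -3=-1→9; -5=-1→7
ply 2, O at 11 | -1=+1→10*; -3=+1→8; -5=+1→6
ply 3, X at 10 | -1=-1→9*; -3=-1→7; -5=-1→5
ply 4, O at 9 | -1=+1→8*; -3=+1→6; -5=+1→4
ply 5, X at 8 | -1=-1→7*; -3=-1→5; -5=-1→3
ply 6, O at 7 | -1=+1→6*; -3=+1→4; -5=+1→2
ply 7, X at 6 | -1=-1→5*; -3=-1→3; -5=-1→1
ply 8, O at 5 | -1=+1→4*; -3=+1→2; -5=+1→0
ply 9, X at 4 | -1=-1→3*; -3=-1→1
ply 10, O at 3 | -1=+1→2*; -3=+1→0
ply 11, X at 2 | -1=-1→1*
ply 12, O at 1 | -1=+1→0*
ply 13: 0 is terminal -1 (X); from 12 depth 12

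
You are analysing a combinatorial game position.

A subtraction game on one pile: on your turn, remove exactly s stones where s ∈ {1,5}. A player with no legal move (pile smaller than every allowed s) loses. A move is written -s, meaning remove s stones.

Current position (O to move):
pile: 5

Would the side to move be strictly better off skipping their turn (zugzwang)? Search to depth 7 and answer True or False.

ply 1, O at 5 | -1=+1→4*; -5=+1→0
ply 2, X at 4 | -1=-1→3*
ply 3, O at 3 | -1=+1→2*
ply 4, X at 2 | -1=-1→1*
ply 5, O at 1 | -1=+1→0*
ply 6: 0 is terminal -1 (X); from 5 depth 7
suppose O passes — search the same position with X to move:
pass> ply 1, X at 5 | -1=+1→4*; -5=+1→0
pass> ply 2, O at 4 | -1=-1→3*
pass> ply 3, X at 3 | -1=+1→2*
pass> ply 4, O at 2 | -1=-1→1*
pass> ply 5, X at 1 | -1=+1→0*
pass> ply 6: 0 is terminal -1 (O); from 5 depth 7
for O: play +1, pass -1

zugzwang(5, O) = False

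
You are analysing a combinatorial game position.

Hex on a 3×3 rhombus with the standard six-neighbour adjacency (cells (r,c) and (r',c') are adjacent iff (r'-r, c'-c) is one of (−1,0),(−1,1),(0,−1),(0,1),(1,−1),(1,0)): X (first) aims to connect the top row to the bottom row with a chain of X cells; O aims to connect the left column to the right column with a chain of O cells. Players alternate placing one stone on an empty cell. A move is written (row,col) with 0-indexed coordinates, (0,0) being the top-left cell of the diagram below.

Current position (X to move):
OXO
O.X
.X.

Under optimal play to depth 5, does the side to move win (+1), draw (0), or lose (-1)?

value(OXO/O.X/.X., X) = +1

[OXO/O.X/.X.] X move#1: (1,1):+1/OXO/OXX/.X.*, (2,0):-1/OXO/O.X/XX., (2,2):-1/OXO/O.X/.XX
[OXO/OXX/.X.] end (terminal -1, O#2); searched OXO/O.X/.X. to 5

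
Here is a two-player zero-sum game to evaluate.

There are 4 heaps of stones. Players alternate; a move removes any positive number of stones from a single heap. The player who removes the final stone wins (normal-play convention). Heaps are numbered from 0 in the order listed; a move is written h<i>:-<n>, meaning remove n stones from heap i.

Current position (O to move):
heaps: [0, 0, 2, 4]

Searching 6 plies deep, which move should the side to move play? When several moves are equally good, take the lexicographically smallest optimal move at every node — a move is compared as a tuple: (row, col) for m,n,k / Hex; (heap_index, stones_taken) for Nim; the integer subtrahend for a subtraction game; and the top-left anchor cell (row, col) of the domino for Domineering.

ply 1, O at (0,0,2,4) | h2:-1=-1→(0,0,1,4); h2:-2=-1→(0,0,0,4); h3:-1=-1→(0,0,2,3); h3:-2=+1→(0,0,2,2)*; h3:-3=-1→(0,0,2,1); h3:-4=-1→(0,0,2,0)
ply 2, X at (0,0,2,2) | h2:-1=-1→(0,0,1,2)*; h2:-2=-1→(0,0,0,2); h3:-1=-1→(0,0,2,1); h3:-2=-1→(0,0,2,0)
ply 3, O at (0,0,1,2) | h2:-1=-1→(0,0,0,2); h3:-1=+1→(0,0,1,1)*; h3:-2=-1→(0,0,1,0)
ply 4, X at (0,0,1,1) | h2:-1=-1→(0,0,0,1)*; h3:-1=-1→(0,0,1,0)
ply 5, O at (0,0,0,1) | h3:-1=+1→(0,0,0,0)*
ply 6: (0,0,0,0) is terminal -1 (X); from (0,0,2,4) depth 6

O's best at [(0,0,2,4)]: h3:-2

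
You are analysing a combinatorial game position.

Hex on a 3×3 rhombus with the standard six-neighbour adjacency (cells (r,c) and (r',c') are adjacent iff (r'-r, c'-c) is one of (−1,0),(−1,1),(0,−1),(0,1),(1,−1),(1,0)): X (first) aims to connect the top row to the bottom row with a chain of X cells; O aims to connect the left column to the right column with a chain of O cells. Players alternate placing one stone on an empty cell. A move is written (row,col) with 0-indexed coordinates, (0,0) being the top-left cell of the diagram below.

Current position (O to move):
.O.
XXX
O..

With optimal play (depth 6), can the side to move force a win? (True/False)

O winning at [.O./XXX/O..]: False

p1 O@[.O./XXX/O..]: (0,0)[OO./XXX/O..]-1* (0,2)[.OO/XXX/O..]-1 (2,1)[.O./XXX/OO.]-1 (2,2)[.O./XXX/O.O]-1
p2 X@[OO./XXX/O..]: (0,2)[OOX/XXX/O..]+1* (2,1)[OO./XXX/OX.]-1 (2,2)[OO./XXX/O.X]-1
p3 O@[OOX/XXX/O..]: (2,1)[OOX/XXX/OO.]-1* (2,2)[OOX/XXX/O.O]-1
p4 X@[OOX/XXX/OO.]: (2,2)[OOX/XXX/OOX]+1*
p5 O@[OOX/XXX/OOX] terminal -1; root [.O./XXX/O..] d6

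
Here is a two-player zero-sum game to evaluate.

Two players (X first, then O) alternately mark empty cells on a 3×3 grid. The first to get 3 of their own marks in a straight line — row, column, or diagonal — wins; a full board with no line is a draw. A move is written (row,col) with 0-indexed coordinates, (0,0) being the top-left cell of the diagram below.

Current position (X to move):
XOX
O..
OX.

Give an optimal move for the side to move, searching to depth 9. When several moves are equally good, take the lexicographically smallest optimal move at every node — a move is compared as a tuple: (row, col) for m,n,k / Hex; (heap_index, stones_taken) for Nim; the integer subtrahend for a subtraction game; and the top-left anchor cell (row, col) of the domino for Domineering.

X's best at [XOX/O../OX.]: (2,2)

ply 1, X at XOX/O../OX. | (1,1)=+0→XOX/OX./OX.; (1,2)=+0→XOX/O.X/OX.; (2,2)=+1→XOX/O../OXX*
ply 2, O at XOX/O../OXX | (1,1)=-1→XOX/OO./OXX*; (1,2)=-1→XOX/O.O/OXX
ply 3, X at XOX/OO./OXX | (1,2)=+1→XOX/OOX/OXX*
ply 4: XOX/OOX/OXX is terminal -1 (O); from XOX/O../OX. depth 9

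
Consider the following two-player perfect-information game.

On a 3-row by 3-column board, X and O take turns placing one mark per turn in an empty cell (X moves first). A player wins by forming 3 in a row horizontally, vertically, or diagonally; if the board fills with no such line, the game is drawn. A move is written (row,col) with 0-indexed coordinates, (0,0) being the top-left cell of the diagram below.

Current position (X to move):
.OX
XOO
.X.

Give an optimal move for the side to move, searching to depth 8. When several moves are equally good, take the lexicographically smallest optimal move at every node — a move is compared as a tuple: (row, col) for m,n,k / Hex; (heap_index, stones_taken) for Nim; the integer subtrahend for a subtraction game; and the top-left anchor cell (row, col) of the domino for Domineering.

ply 1, X at .OX/XOO/.X. | (0,0)=+0→XOX/XOO/.X.; (2,0)=+1→.OX/XOO/XX.*; (2,2)=+0→.OX/XOO/.XX
ply 2, O at .OX/XOO/XX. | (0,0)=-1→OOX/XOO/XX.*; (2,2)=-1→.OX/XOO/XXO
ply 3, X at OOX/XOO/XX. | (2,2)=+1→OOX/XOO/XXX*
ply 4: OOX/XOO/XXX is terminal -1 (O); from .OX/XOO/.X. depth 8

X's best at [.OX/XOO/.X.]: (2,0)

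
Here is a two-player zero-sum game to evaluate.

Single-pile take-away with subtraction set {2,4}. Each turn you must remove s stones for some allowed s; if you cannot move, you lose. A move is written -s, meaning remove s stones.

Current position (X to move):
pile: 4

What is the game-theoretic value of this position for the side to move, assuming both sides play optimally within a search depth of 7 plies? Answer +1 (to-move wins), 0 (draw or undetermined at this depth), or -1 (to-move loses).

ply 1, X at 4 | -2=-1→2; -4=+1→0*
ply 2: 0 is terminal -1 (O); from 4 depth 7

value(4, X) = +1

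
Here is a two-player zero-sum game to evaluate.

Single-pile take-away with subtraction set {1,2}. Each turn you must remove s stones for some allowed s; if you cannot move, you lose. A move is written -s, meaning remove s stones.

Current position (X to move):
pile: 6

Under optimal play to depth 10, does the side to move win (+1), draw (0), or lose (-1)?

ply 1, X at 6 | -1=-1→5*; -2=-1→4
ply 2, O at 5 | -1=-1→4; -2=+1→3*
ply 3, X at 3 | -1=-1→2*; -2=-1→1
ply 4, O at 2 | -1=-1→1; -2=+1→0*
ply 5: 0 is terminal -1 (X); from 6 depth 10

value(6, X) = -1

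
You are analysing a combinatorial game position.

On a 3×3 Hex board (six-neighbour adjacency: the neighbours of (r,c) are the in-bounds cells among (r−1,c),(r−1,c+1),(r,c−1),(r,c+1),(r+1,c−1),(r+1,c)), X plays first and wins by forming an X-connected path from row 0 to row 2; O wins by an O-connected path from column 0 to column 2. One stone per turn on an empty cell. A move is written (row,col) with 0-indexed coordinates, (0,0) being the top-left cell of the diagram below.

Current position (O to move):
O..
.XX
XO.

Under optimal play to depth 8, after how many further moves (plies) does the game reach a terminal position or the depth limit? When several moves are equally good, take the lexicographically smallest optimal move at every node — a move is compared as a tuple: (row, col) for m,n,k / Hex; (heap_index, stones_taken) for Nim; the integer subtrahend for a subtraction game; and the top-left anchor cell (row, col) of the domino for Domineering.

p1 O@[O../.XX/XO.]: (0,1)[OO./.XX/XO.]-1* (0,2)[O.O/.XX/XO.]-1 (1,0)[O../OXX/XO.]-1 (2,2)[O../.XX/XOO]-1
p2 X@[OO./.XX/XO.]: (0,2)[OOX/.XX/XO.]+1* (1,0)[OO./XXX/XO.]-1 (2,2)[OO./.XX/XOX]-1
p3 O@[OOX/.XX/XO.] terminal -1; root [O../.XX/XO.] d8

PV length from [O../.XX/XO.]: 2 plies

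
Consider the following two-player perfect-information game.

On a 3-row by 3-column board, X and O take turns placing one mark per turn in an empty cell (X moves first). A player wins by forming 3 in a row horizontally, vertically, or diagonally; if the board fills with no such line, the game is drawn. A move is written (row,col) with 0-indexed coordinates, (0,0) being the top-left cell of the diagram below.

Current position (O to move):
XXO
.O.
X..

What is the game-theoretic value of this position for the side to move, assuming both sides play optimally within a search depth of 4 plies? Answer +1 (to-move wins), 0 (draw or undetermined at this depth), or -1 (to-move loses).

[XXO/.O./X..] O move#1: (1,0):+0/XXO/OO./X..*, (1,2):-1/XXO/.OO/X.., (2,1):-1/XXO/.O./XO., (2,2):-1/XXO/.O./X.O
[XXO/OO./X..] X move#2: (1,2):+0/XXO/OOX/X..*, (2,1):-1/XXO/OO./XX., (2,2):-1/XXO/OO./X.X
[XXO/OOX/X..] O move#3: (2,1):+0/XXO/OOX/XO.*, (2,2):+0/XXO/OOX/X.O
[XXO/OOX/XO.] X move#4: (2,2):+0/XXO/OOX/XOX*
[XXO/OOX/XOX] end (terminal +0, O#5); searched XXO/.O./X.. to 4

value(XXO/.O./X.., O) = 0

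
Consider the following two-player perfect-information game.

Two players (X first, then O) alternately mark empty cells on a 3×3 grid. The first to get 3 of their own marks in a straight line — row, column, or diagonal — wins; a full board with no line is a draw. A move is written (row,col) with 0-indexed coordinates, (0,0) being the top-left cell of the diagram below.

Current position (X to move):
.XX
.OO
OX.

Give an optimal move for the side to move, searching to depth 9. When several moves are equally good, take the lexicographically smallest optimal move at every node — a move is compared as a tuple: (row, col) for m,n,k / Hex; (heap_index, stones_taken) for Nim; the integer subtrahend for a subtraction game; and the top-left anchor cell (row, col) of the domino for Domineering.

[.XX/.OO/OX.] X move#1: (0,0):+1/XXX/.OO/OX.*, (1,0):+0/.XX/XOO/OX., (2,2):-1/.XX/.OO/OXX
[XXX/.OO/OX.] end (terminal -1, O#2); searched .XX/.OO/OX. to 9

X's best at [.XX/.OO/OX.]: (0,0)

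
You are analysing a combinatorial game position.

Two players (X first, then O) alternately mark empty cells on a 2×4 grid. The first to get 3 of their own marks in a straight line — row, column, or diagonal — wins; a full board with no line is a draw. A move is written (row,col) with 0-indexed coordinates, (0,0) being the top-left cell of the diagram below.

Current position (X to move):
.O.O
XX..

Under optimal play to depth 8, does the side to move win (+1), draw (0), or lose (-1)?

value(.O.O/XX.., X) = +1

p1 X@[.O.O/XX..]: (0,0)[XO.O/XX..]-1 (0,2)[.OXO/XX..]+0 (1,2)[.O.O/XXX.]+1* (1,3)[.O.O/XX.X]-1
p2 O@[.O.O/XXX.] terminal -1; root [.O.O/XX..] d8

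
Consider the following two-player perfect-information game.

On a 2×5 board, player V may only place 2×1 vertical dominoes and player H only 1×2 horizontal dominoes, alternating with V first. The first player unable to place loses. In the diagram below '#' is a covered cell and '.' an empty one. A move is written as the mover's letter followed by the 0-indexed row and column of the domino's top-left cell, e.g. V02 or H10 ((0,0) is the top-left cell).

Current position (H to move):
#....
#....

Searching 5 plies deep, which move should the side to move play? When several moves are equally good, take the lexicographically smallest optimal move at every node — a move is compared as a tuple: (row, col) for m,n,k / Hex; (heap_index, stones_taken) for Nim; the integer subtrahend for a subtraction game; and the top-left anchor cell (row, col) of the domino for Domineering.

H's best at [#..../#....]: H02

[#..../#....] H move#1: H01:-1/###../#...., H02:+1/#.##./#....*, H03:-1/#..##/#...., H11:-1/#..../###.., H12:+1/#..../#.##., H13:-1/#..../#..##
[#.##./#....] V move#2: V01:-1/####./##...*, V04:-1/#.###/#...#
[####./##...] H move#3: H12:-1/####./####., H13:+1/####./##.##*
[####./##.##] end (terminal -1, V#4); searched #..../#.... to 5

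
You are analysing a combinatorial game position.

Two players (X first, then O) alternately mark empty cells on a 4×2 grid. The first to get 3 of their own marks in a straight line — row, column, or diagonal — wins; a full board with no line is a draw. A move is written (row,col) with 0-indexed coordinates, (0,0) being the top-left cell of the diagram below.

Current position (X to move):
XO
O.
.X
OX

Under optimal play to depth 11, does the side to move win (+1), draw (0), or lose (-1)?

value(XO/O./.X/OX, X) = +1

ply 1, X at XO/O./.X/OX | (1,1)=+1→XO/OX/.X/OX*; (2,0)=+0→XO/O./XX/OX
ply 2: XO/OX/.X/OX is terminal -1 (O); from XO/O./.X/OX depth 11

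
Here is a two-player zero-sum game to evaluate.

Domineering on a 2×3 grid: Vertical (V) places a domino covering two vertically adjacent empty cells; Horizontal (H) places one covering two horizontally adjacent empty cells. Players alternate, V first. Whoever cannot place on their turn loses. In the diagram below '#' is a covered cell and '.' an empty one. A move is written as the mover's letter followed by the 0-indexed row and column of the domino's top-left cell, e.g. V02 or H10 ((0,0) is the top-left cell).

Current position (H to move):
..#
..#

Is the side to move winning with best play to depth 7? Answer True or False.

[..#/..#] H move#1: H00:+1/###/..#*, H10:+1/..#/###
[###/..#] end (terminal -1, V#2); searched ..#/..# to 7

H winning at [..#/..#]: True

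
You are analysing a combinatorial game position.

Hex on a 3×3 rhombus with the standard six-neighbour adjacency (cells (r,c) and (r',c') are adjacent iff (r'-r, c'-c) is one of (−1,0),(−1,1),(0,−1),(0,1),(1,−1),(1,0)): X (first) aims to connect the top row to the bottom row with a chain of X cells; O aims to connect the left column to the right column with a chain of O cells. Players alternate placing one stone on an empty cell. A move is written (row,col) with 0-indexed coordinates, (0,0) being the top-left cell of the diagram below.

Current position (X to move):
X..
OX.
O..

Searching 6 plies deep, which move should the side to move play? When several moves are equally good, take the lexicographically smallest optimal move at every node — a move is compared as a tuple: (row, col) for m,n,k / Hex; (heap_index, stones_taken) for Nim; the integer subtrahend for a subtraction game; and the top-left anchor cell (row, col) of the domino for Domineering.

X's best at [X../OX./O..]: (1,2)

[X../OX./O..] X move#1: (0,1):-1/XX./OX./O.., (0,2):-1/X.X/OX./O.., (1,2):+1/X../OXX/O..*, (2,1):+1/X../OX./OX., (2,2):+1/X../OX./O.X
[X../OXX/O..] O move#2: (0,1):-1/XO./OXX/O..*, (0,2):-1/X.O/OXX/O.., (2,1):-1/X../OXX/OO., (2,2):-1/X../OXX/O.O
[XO./OXX/O..] X move#3: (0,2):+1/XOX/OXX/O..*, (2,1):-1/XO./OXX/OX., (2,2):-1/XO./OXX/O.X
[XOX/OXX/O..] O move#4: (2,1):-1/XOX/OXX/OO.*, (2,2):-1/XOX/OXX/O.O
[XOX/OXX/OO.] X move#5: (2,2):+1/XOX/OXX/OOX*
[XOX/OXX/OOX] end (terminal -1, O#6); searched X../OX./O.. to 6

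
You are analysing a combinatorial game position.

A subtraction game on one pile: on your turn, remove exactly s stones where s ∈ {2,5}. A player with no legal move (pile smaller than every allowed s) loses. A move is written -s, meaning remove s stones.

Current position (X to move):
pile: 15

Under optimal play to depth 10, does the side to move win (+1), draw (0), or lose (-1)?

p1 X@[15]: -2[13]-1* -5[10]-1
p2 O@[13]: -2[11]+1* -5[8]+1
p3 X@[11]: -2[9]-1* -5[6]-1
p4 O@[9]: -2[7]+1* -5[4]+1
p5 X@[7]: -2[5]-1* -5[2]-1
p6 O@[5]: -2[3]-1 -5[0]+1*
p7 X@[0] terminal -1; root [15] d10

value(15, X) = -1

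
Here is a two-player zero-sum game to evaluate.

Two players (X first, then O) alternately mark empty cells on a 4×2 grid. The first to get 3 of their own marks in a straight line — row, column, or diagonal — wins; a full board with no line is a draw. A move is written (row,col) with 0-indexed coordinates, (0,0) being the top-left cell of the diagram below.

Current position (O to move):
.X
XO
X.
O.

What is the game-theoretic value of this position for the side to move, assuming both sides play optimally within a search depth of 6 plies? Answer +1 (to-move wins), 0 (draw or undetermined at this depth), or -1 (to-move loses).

p1 O@[.X/XO/X./O.]: (0,0)[OX/XO/X./O.]+0* (2,1)[.X/XO/XO/O.]-1 (3,1)[.X/XO/X./OO]-1
p2 X@[OX/XO/X./O.]: (2,1)[OX/XO/XX/O.]+0* (3,1)[OX/XO/X./OX]+0
p3 O@[OX/XO/XX/O.]: (3,1)[OX/XO/XX/OO]+0*
p4 X@[OX/XO/XX/OO] terminal +0; root [.X/XO/X./O.] d6

value(.X/XO/X./O., O) = 0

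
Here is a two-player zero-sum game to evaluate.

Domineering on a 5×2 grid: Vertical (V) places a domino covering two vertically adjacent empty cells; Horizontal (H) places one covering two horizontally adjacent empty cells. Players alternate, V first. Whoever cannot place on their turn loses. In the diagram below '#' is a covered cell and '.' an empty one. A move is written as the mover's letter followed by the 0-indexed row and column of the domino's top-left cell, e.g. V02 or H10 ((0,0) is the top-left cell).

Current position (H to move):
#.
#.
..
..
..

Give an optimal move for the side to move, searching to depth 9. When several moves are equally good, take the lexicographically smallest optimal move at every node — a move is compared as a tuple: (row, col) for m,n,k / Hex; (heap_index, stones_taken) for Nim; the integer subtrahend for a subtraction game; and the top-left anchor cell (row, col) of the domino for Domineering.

H's best at [#./#./../../..]: H30

[#./#./../../..] H move#1: H20:-1/#./#./##/../.., H30:+1/#./#./../##/..*, H40:-1/#./#./../../##
[#./#./../##/..] V move#2: V01:-1/##/##/../##/..*, V11:-1/#./##/.#/##/..
[##/##/../##/..] H move#3: H20:+1/##/##/##/##/..*, H40:+1/##/##/../##/##
[##/##/##/##/..] end (terminal -1, V#4); searched #./#./../../.. to 9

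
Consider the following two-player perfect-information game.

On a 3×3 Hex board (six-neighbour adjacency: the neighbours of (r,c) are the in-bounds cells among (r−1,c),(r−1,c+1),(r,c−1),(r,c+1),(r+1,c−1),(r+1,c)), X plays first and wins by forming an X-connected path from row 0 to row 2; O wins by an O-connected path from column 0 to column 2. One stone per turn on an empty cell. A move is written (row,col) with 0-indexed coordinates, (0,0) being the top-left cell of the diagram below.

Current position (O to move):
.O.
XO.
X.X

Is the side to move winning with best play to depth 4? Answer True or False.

ply 1, O at .O./XO./X.X | (0,0)=+1→OO./XO./X.X*; (0,2)=-1→.OO/XO./X.X; (1,2)=-1→.O./XOO/X.X; (2,1)=-1→.O./XO./XOX
ply 2, X at OO./XO./X.X | (0,2)=-1→OOX/XO./X.X*; (1,2)=-1→OO./XOX/X.X; (2,1)=-1→OO./XO./XXX
ply 3, O at OOX/XO./X.X | (1,2)=+1→OOX/XOO/X.X*; (2,1)=-1→OOX/XO./XOX
ply 4: OOX/XOO/X.X is terminal -1 (X); from .O./XO./X.X depth 4

O winning at [.O./XO./X.X]: True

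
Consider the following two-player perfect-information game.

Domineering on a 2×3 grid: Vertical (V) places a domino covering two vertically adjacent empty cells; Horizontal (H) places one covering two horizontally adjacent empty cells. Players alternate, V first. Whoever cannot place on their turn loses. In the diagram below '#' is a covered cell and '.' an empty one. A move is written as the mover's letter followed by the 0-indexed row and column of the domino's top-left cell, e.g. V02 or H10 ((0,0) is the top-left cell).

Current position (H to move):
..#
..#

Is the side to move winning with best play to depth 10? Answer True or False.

H winning at [..#/..#]: True

[..#/..#] H move#1: H00:+1/###/..#*, H10:+1/..#/###
[###/..#] end (terminal -1, V#2); searched ..#/..# to 10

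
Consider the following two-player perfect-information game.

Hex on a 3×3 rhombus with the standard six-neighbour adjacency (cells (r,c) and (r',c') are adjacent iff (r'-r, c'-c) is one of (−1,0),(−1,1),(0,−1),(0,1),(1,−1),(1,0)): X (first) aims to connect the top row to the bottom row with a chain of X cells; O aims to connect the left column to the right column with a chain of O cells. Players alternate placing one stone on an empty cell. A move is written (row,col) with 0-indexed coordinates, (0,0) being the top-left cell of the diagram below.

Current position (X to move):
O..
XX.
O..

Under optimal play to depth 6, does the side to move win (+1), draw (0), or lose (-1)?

value(O../XX./O.., X) = +1

p1 X@[O../XX./O..]: (0,1)[OX./XX./O..]-1 (0,2)[O.X/XX./O..]-1 (1,2)[O../XXX/O..]+1* (2,1)[O../XX./OX.]+1 (2,2)[O../XX./O.X]+1
p2 O@[O../XXX/O..]: (0,1)[OO./XXX/O..]-1* (0,2)[O.O/XXX/O..]-1 (2,1)[O../XXX/OO.]-1 (2,2)[O../XXX/O.O]-1
p3 X@[OO./XXX/O..]: (0,2)[OOX/XXX/O..]+1* (2,1)[OO./XXX/OX.]-1 (2,2)[OO./XXX/O.X]-1
p4 O@[OOX/XXX/O..]: (2,1)[OOX/XXX/OO.]-1* (2,2)[OOX/XXX/O.O]-1
p5 X@[OOX/XXX/OO.]: (2,2)[OOX/XXX/OOX]+1*
p6 O@[OOX/XXX/OOX] terminal -1; root [O../XX./O..] d6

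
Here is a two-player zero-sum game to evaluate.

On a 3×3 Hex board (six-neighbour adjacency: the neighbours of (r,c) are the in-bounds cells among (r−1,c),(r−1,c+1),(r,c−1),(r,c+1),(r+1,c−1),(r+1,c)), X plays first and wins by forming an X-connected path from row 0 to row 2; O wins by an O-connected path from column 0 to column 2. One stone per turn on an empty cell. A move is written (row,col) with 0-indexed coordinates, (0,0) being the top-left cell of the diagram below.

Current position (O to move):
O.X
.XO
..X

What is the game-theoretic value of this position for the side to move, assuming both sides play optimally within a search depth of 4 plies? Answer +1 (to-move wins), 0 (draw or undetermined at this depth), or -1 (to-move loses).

value(O.X/.XO/..X, O) = -1

p1 O@[O.X/.XO/..X]: (0,1)[OOX/.XO/..X]-1* (1,0)[O.X/OXO/..X]-1 (2,0)[O.X/.XO/O.X]-1 (2,1)[O.X/.XO/.OX]-1
p2 X@[OOX/.XO/..X]: (1,0)[OOX/XXO/..X]+1* (2,0)[OOX/.XO/X.X]+1 (2,1)[OOX/.XO/.XX]+1
p3 O@[OOX/XXO/..X]: (2,0)[OOX/XXO/O.X]-1* (2,1)[OOX/XXO/.OX]-1
p4 X@[OOX/XXO/O.X]: (2,1)[OOX/XXO/OXX]+1*
p5 O@[OOX/XXO/OXX] terminal -1; root [O.X/.XO/..X] d4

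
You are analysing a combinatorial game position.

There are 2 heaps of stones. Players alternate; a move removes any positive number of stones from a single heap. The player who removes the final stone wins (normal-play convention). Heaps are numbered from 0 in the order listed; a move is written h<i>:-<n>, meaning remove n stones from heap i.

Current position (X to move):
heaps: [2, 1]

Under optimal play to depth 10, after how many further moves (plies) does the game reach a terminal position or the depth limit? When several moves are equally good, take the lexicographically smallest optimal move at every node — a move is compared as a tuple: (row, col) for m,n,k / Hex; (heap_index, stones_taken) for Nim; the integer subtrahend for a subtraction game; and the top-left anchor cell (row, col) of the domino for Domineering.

PV length from [(2,1)]: 3 plies

[(2,1)] X move#1: h0:-1:+1/(1,1)*, h0:-2:-1/(0,1), h1:-1:-1/(2,0)
[(1,1)] O move#2: h0:-1:-1/(0,1)*, h1:-1:-1/(1,0)
[(0,1)] X move#3: h1:-1:+1/(0,0)*
[(0,0)] end (terminal -1, O#4); searched (2,1) to 10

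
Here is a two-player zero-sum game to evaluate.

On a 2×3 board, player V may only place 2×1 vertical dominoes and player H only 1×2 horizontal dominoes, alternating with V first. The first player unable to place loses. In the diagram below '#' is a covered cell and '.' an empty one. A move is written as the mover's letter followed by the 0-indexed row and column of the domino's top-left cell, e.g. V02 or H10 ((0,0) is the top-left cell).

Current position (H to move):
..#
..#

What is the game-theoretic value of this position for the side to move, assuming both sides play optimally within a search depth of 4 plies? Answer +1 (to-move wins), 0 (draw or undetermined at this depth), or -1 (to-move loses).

[..#/..#] H move#1: H00:+1/###/..#*, H10:+1/..#/###
[###/..#] end (terminal -1, V#2); searched ..#/..# to 4

value(..#/..#, H) = +1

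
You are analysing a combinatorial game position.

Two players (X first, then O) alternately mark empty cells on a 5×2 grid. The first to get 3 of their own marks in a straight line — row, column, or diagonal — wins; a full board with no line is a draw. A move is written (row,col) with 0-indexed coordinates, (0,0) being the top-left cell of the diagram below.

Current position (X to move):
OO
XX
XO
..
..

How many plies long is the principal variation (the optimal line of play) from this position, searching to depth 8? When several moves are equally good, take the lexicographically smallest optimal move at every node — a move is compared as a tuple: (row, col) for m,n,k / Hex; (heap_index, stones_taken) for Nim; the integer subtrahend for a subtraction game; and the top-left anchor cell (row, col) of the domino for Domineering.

p1 X@[OO/XX/XO/../..]: (3,0)[OO/XX/XO/X./..]+1* (3,1)[OO/XX/XO/.X/..]+0 (4,0)[OO/XX/XO/../X.]+0 (4,1)[OO/XX/XO/../.X]+0
p2 O@[OO/XX/XO/X./..] terminal -1; root [OO/XX/XO/../..] d8

PV length from [OO/XX/XO/../..]: 1 ply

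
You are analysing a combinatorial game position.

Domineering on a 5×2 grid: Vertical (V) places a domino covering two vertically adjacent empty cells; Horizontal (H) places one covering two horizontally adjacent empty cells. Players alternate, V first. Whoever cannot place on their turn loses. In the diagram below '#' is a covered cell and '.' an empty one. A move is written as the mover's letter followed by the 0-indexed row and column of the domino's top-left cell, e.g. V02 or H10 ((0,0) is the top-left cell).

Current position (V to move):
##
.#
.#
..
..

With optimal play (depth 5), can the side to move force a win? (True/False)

V winning at [##/.#/.#/../..]: True

[##/.#/.#/../..] V move#1: V10:-1/##/##/##/../.., V20:-1/##/.#/##/#./.., V30:+1/##/.#/.#/#./#.*, V31:+1/##/.#/.#/.#/.#
[##/.#/.#/#./#.] end (terminal -1, H#2); searched ##/.#/.#/../.. to 5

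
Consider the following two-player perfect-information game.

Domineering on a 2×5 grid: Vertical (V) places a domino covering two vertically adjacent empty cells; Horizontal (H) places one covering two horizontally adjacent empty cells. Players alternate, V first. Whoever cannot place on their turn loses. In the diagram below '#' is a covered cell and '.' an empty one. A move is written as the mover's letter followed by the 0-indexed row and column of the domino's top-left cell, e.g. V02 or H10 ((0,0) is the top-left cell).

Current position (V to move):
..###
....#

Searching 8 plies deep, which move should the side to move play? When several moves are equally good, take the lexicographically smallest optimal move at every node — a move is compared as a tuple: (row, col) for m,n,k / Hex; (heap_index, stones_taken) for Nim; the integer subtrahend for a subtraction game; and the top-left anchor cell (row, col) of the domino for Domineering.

ply 1, V at ..###/....# | V00=-1→#.###/#...#; V01=+1→.####/.#..#*
ply 2, H at .####/.#..# | H12=-1→.####/.####*
ply 3, V at .####/.#### | V00=+1→#####/#####*
ply 4: #####/##### is terminal -1 (H); from ..###/....# depth 8

V's best at [..###/....#]: V01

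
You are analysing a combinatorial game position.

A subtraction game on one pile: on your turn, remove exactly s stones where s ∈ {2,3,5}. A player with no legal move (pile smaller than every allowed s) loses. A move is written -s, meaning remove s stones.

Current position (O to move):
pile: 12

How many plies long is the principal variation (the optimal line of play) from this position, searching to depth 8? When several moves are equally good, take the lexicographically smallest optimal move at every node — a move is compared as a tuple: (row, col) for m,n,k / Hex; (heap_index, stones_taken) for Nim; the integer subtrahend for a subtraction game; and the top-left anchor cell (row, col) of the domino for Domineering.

PV length from [12]: 3 plies

p1 O@[12]: -2[10]-1 -3[9]-1 -5[7]+1*
p2 X@[7]: -2[5]-1* -3[4]-1 -5[2]-1
p3 O@[5]: -2[3]-1 -3[2]-1 -5[0]+1*
p4 X@[0] terminal -1; root [12] d8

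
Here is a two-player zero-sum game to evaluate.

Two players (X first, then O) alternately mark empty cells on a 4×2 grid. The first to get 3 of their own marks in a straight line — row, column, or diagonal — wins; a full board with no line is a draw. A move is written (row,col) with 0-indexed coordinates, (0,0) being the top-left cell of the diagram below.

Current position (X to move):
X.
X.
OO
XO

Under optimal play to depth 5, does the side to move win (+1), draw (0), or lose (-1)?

p1 X@[X./X./OO/XO]: (0,1)[XX/X./OO/XO]-1 (1,1)[X./XX/OO/XO]+0*
p2 O@[X./XX/OO/XO]: (0,1)[XO/XX/OO/XO]+0*
p3 X@[XO/XX/OO/XO] terminal +0; root [X./X./OO/XO] d5

value(X./X./OO/XO, X) = 0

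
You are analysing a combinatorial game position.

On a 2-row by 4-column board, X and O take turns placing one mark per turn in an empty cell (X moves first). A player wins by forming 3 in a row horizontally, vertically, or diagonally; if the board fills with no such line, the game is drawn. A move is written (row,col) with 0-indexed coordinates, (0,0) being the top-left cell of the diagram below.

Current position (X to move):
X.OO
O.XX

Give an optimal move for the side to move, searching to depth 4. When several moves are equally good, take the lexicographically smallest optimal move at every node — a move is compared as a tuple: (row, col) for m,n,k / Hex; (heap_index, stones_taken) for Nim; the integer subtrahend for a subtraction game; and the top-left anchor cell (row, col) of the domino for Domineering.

p1 X@[X.OO/O.XX]: (0,1)[XXOO/O.XX]+0 (1,1)[X.OO/OXXX]+1*
p2 O@[X.OO/OXXX] terminal -1; root [X.OO/O.XX] d4

X's best at [X.OO/O.XX]: (1,1)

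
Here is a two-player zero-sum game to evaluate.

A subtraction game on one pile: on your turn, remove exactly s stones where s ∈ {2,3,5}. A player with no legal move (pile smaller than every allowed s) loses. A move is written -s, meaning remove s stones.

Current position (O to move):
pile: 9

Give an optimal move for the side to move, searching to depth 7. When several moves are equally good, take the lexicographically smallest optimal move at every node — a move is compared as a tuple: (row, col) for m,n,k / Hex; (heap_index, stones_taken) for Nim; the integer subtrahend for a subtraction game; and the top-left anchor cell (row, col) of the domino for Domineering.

O's best at [9]: -2

p1 O@[9]: -2[7]+1* -3[6]-1 -5[4]-1
p2 X@[7]: -2[5]-1* -3[4]-1 -5[2]-1
p3 O@[5]: -2[3]-1 -3[2]-1 -5[0]+1*
p4 X@[0] terminal -1; root [9] d7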